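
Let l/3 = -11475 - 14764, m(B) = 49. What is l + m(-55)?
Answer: -78668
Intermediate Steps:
l = -78717 (l = 3*(-11475 - 14764) = 3*(-26239) = -78717)
l + m(-55) = -78717 + 49 = -78668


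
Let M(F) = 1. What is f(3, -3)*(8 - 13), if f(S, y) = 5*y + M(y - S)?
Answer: 70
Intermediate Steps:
f(S, y) = 1 + 5*y (f(S, y) = 5*y + 1 = 1 + 5*y)
f(3, -3)*(8 - 13) = (1 + 5*(-3))*(8 - 13) = (1 - 15)*(-5) = -14*(-5) = 70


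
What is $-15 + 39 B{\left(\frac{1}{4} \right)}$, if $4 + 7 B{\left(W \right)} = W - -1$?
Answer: $- \frac{849}{28} \approx -30.321$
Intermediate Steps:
$B{\left(W \right)} = - \frac{3}{7} + \frac{W}{7}$ ($B{\left(W \right)} = - \frac{4}{7} + \frac{W - -1}{7} = - \frac{4}{7} + \frac{W + 1}{7} = - \frac{4}{7} + \frac{1 + W}{7} = - \frac{4}{7} + \left(\frac{1}{7} + \frac{W}{7}\right) = - \frac{3}{7} + \frac{W}{7}$)
$-15 + 39 B{\left(\frac{1}{4} \right)} = -15 + 39 \left(- \frac{3}{7} + \frac{1}{7 \cdot 4}\right) = -15 + 39 \left(- \frac{3}{7} + \frac{1}{7} \cdot \frac{1}{4}\right) = -15 + 39 \left(- \frac{3}{7} + \frac{1}{28}\right) = -15 + 39 \left(- \frac{11}{28}\right) = -15 - \frac{429}{28} = - \frac{849}{28}$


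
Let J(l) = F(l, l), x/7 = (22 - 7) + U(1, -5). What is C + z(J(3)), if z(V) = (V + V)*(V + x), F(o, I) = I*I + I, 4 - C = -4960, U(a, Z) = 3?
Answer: 8276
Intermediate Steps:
C = 4964 (C = 4 - 1*(-4960) = 4 + 4960 = 4964)
F(o, I) = I + I² (F(o, I) = I² + I = I + I²)
x = 126 (x = 7*((22 - 7) + 3) = 7*(15 + 3) = 7*18 = 126)
J(l) = l*(1 + l)
z(V) = 2*V*(126 + V) (z(V) = (V + V)*(V + 126) = (2*V)*(126 + V) = 2*V*(126 + V))
C + z(J(3)) = 4964 + 2*(3*(1 + 3))*(126 + 3*(1 + 3)) = 4964 + 2*(3*4)*(126 + 3*4) = 4964 + 2*12*(126 + 12) = 4964 + 2*12*138 = 4964 + 3312 = 8276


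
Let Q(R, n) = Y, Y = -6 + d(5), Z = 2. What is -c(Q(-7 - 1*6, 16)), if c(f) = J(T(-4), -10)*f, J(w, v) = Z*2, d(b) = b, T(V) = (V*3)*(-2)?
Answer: 4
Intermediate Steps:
T(V) = -6*V (T(V) = (3*V)*(-2) = -6*V)
J(w, v) = 4 (J(w, v) = 2*2 = 4)
Y = -1 (Y = -6 + 5 = -1)
Q(R, n) = -1
c(f) = 4*f
-c(Q(-7 - 1*6, 16)) = -4*(-1) = -1*(-4) = 4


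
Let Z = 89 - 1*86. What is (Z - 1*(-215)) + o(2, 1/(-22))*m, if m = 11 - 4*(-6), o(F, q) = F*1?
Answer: 288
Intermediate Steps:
o(F, q) = F
Z = 3 (Z = 89 - 86 = 3)
m = 35 (m = 11 + 24 = 35)
(Z - 1*(-215)) + o(2, 1/(-22))*m = (3 - 1*(-215)) + 2*35 = (3 + 215) + 70 = 218 + 70 = 288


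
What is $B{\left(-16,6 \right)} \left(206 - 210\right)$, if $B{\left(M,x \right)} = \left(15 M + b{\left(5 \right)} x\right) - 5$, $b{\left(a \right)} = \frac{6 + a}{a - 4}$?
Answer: $716$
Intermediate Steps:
$b{\left(a \right)} = \frac{6 + a}{-4 + a}$
$B{\left(M,x \right)} = -5 + 11 x + 15 M$ ($B{\left(M,x \right)} = \left(15 M + \frac{6 + 5}{-4 + 5} x\right) - 5 = \left(15 M + 1^{-1} \cdot 11 x\right) - 5 = \left(15 M + 1 \cdot 11 x\right) - 5 = \left(15 M + 11 x\right) - 5 = \left(11 x + 15 M\right) - 5 = -5 + 11 x + 15 M$)
$B{\left(-16,6 \right)} \left(206 - 210\right) = \left(-5 + 11 \cdot 6 + 15 \left(-16\right)\right) \left(206 - 210\right) = \left(-5 + 66 - 240\right) \left(-4\right) = \left(-179\right) \left(-4\right) = 716$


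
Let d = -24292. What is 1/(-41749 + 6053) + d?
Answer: -867127233/35696 ≈ -24292.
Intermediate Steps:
1/(-41749 + 6053) + d = 1/(-41749 + 6053) - 24292 = 1/(-35696) - 24292 = -1/35696 - 24292 = -867127233/35696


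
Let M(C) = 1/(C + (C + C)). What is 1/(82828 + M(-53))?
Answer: 159/13169651 ≈ 1.2073e-5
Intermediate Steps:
M(C) = 1/(3*C) (M(C) = 1/(C + 2*C) = 1/(3*C))
1/(82828 + M(-53)) = 1/(82828 + (⅓)/(-53)) = 1/(82828 + (⅓)*(-1/53)) = 1/(82828 - 1/159) = 1/(13169651/159) = 159/13169651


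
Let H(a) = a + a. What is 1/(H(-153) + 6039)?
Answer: 1/5733 ≈ 0.00017443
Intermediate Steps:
H(a) = 2*a
1/(H(-153) + 6039) = 1/(2*(-153) + 6039) = 1/(-306 + 6039) = 1/5733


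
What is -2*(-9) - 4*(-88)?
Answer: 370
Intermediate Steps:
-2*(-9) - 4*(-88) = 18 + 352 = 370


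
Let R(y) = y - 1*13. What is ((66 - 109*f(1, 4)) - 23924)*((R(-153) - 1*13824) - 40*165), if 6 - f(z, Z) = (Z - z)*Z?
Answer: 477770360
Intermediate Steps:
f(z, Z) = 6 - Z*(Z - z) (f(z, Z) = 6 - (Z - z)*Z = 6 - Z*(Z - z))
R(y) = -13 + y (R(y) = y - 13 = -13 + y)
((66 - 109*f(1, 4)) - 23924)*((R(-153) - 1*13824) - 40*165) = ((66 - 109*(6 - 1*4² + 4*1)) - 23924)*(((-13 - 153) - 1*13824) - 40*165) = ((66 - 109*(6 - 1*16 + 4)) - 23924)*((-166 - 13824) - 6600) = ((66 - 109*(6 - 16 + 4)) - 23924)*(-13990 - 6600) = ((66 - 109*(-6)) - 23924)*(-20590) = ((66 + 654) - 23924)*(-20590) = (720 - 23924)*(-20590) = -23204*(-20590) = 477770360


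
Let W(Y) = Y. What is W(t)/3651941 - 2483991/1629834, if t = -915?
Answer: -3024293291547/1984019202598 ≈ -1.5243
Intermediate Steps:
W(t)/3651941 - 2483991/1629834 = -915/3651941 - 2483991/1629834 = -915*1/3651941 - 2483991*1/1629834 = -915/3651941 - 827997/543278 = -3024293291547/1984019202598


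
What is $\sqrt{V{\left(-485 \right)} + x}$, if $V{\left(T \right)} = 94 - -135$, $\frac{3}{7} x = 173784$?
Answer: $5 \sqrt{16229} \approx 636.97$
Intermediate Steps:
$x = 405496$ ($x = \frac{7}{3} \cdot 173784 = 405496$)
$V{\left(T \right)} = 229$ ($V{\left(T \right)} = 94 + 135 = 229$)
$\sqrt{V{\left(-485 \right)} + x} = \sqrt{229 + 405496} = \sqrt{405725} = 5 \sqrt{16229}$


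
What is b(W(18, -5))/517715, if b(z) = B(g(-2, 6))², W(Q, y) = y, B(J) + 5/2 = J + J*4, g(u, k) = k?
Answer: 55/37652 ≈ 0.0014607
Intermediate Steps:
B(J) = -5/2 + 5*J (B(J) = -5/2 + (J + J*4) = -5/2 + (J + 4*J) = -5/2 + 5*J)
b(z) = 3025/4 (b(z) = (-5/2 + 5*6)² = (-5/2 + 30)² = (55/2)² = 3025/4)
b(W(18, -5))/517715 = (3025/4)/517715 = (3025/4)*(1/517715) = 55/37652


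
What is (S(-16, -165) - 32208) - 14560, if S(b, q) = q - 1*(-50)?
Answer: -46883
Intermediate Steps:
S(b, q) = 50 + q (S(b, q) = q + 50 = 50 + q)
(S(-16, -165) - 32208) - 14560 = ((50 - 165) - 32208) - 14560 = (-115 - 32208) - 14560 = -32323 - 14560 = -46883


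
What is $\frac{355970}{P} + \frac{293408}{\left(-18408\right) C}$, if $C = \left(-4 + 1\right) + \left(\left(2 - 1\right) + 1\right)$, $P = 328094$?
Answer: $\frac{494317789}{29036319} \approx 17.024$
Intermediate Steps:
$C = -1$ ($C = -3 + \left(1 + 1\right) = -3 + 2 = -1$)
$\frac{355970}{P} + \frac{293408}{\left(-18408\right) C} = \frac{355970}{328094} + \frac{293408}{\left(-18408\right) \left(-1\right)} = 355970 \cdot \frac{1}{328094} + \frac{293408}{18408} = \frac{177985}{164047} + 293408 \cdot \frac{1}{18408} = \frac{177985}{164047} + \frac{36676}{2301} = \frac{494317789}{29036319}$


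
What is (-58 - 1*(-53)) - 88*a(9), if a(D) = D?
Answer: -797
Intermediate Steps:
(-58 - 1*(-53)) - 88*a(9) = (-58 - 1*(-53)) - 88*9 = (-58 + 53) - 792 = -5 - 792 = -797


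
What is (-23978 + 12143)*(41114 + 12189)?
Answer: -630841005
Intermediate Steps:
(-23978 + 12143)*(41114 + 12189) = -11835*53303 = -630841005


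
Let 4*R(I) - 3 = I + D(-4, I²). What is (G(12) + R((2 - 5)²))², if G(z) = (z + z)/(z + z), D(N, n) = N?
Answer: 9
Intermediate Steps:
G(z) = 1 (G(z) = (2*z)/((2*z)) = (2*z)*(1/(2*z)) = 1)
R(I) = -¼ + I/4 (R(I) = ¾ + (I - 4)/4 = ¾ + (-4 + I)/4 = ¾ + (-1 + I/4) = -¼ + I/4)
(G(12) + R((2 - 5)²))² = (1 + (-¼ + (2 - 5)²/4))² = (1 + (-¼ + (¼)*(-3)²))² = (1 + (-¼ + (¼)*9))² = (1 + (-¼ + 9/4))² = (1 + 2)² = 3² = 9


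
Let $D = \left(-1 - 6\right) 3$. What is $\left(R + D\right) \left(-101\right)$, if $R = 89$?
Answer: $-6868$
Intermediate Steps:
$D = -21$ ($D = \left(-7\right) 3 = -21$)
$\left(R + D\right) \left(-101\right) = \left(89 - 21\right) \left(-101\right) = 68 \left(-101\right) = -6868$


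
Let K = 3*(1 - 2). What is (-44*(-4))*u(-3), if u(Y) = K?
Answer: -528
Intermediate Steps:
K = -3 (K = 3*(-1) = -3)
u(Y) = -3
(-44*(-4))*u(-3) = -44*(-4)*(-3) = 176*(-3) = -528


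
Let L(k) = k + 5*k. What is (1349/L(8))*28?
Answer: 9443/12 ≈ 786.92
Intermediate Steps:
L(k) = 6*k
(1349/L(8))*28 = (1349/((6*8)))*28 = (1349/48)*28 = 9443/12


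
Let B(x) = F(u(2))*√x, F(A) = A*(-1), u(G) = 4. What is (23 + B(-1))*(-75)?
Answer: -1725 + 300*I ≈ -1725.0 + 300.0*I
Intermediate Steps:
F(A) = -A
B(x) = -4*√x (B(x) = (-1*4)*√x = -4*√x)
(23 + B(-1))*(-75) = (23 - 4*I)*(-75) = -1725 + 300*I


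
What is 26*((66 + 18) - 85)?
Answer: -26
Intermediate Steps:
26*((66 + 18) - 85) = 26*(84 - 85) = 26*(-1) = -26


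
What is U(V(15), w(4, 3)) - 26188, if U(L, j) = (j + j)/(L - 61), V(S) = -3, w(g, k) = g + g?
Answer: -104753/4 ≈ -26188.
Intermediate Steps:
w(g, k) = 2*g
U(L, j) = 2*j/(-61 + L) (U(L, j) = (2*j)/(-61 + L) = 2*j/(-61 + L))
U(V(15), w(4, 3)) - 26188 = 2*(2*4)/(-61 - 3) - 26188 = 2*8/(-64) - 26188 = 2*8*(-1/64) - 26188 = -1/4 - 26188 = -104753/4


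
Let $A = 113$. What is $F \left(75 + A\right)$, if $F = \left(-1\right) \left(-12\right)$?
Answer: $2256$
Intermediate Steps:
$F = 12$
$F \left(75 + A\right) = 12 \left(75 + 113\right) = 12 \cdot 188 = 2256$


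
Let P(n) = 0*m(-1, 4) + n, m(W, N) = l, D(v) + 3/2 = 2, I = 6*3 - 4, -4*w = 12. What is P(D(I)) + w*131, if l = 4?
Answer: -785/2 ≈ -392.50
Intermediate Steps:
w = -3 (w = -¼*12 = -3)
I = 14 (I = 18 - 4 = 14)
D(v) = ½ (D(v) = -3/2 + 2 = ½)
m(W, N) = 4
P(n) = n (P(n) = 0*4 + n = 0 + n = n)
P(D(I)) + w*131 = ½ - 3*131 = ½ - 393 = -785/2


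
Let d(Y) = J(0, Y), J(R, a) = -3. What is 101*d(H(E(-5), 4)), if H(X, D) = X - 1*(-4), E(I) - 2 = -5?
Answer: -303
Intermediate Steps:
E(I) = -3 (E(I) = 2 - 5 = -3)
H(X, D) = 4 + X (H(X, D) = X + 4 = 4 + X)
d(Y) = -3
101*d(H(E(-5), 4)) = 101*(-3) = -303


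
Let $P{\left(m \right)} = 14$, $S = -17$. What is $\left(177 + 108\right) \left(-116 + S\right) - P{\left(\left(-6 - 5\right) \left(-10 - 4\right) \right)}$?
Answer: $-37919$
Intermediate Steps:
$\left(177 + 108\right) \left(-116 + S\right) - P{\left(\left(-6 - 5\right) \left(-10 - 4\right) \right)} = \left(177 + 108\right) \left(-116 - 17\right) - 14 = 285 \left(-133\right) - 14 = -37905 - 14 = -37919$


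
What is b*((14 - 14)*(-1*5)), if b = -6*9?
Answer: 0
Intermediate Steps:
b = -54
b*((14 - 14)*(-1*5)) = -54*(14 - 14)*(-1*5) = -0*(-5) = -54*0 = 0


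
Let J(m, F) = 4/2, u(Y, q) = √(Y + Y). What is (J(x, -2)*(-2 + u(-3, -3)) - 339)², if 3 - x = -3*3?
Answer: 117625 - 1372*I*√6 ≈ 1.1763e+5 - 3360.7*I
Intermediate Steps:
u(Y, q) = √2*√Y (u(Y, q) = √(2*Y) = √2*√Y)
x = 12 (x = 3 - (-3)*3 = 3 - 1*(-9) = 3 + 9 = 12)
J(m, F) = 2 (J(m, F) = 4*(½) = 2)
(J(x, -2)*(-2 + u(-3, -3)) - 339)² = (2*(-2 + √2*√(-3)) - 339)² = (2*(-2 + √2*(I*√3)) - 339)² = (2*(-2 + I*√6) - 339)² = ((-4 + 2*I*√6) - 339)² = (-343 + 2*I*√6)²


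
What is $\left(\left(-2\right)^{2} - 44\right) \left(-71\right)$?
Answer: $2840$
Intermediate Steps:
$\left(\left(-2\right)^{2} - 44\right) \left(-71\right) = \left(4 - 44\right) \left(-71\right) = \left(-40\right) \left(-71\right) = 2840$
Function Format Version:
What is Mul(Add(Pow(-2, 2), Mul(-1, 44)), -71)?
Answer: 2840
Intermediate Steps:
Mul(Add(Pow(-2, 2), Mul(-1, 44)), -71) = Mul(Add(4, -44), -71) = Mul(-40, -71) = 2840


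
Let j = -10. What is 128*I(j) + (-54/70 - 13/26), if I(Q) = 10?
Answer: 89511/70 ≈ 1278.7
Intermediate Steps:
128*I(j) + (-54/70 - 13/26) = 128*10 + (-54/70 - 13/26) = 1280 + (-54*1/70 - 13*1/26) = 1280 + (-27/35 - 1/2) = 1280 - 89/70 = 89511/70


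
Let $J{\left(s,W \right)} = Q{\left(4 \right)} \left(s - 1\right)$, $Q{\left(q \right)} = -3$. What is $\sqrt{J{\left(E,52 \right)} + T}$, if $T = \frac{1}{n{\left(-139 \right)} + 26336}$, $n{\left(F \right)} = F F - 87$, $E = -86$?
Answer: $\frac{\sqrt{11061207030}}{6510} \approx 16.155$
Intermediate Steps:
$n{\left(F \right)} = -87 + F^{2}$ ($n{\left(F \right)} = F^{2} - 87 = -87 + F^{2}$)
$J{\left(s,W \right)} = 3 - 3 s$ ($J{\left(s,W \right)} = - 3 \left(s - 1\right) = - 3 \left(-1 + s\right) = 3 - 3 s$)
$T = \frac{1}{45570}$ ($T = \frac{1}{\left(-87 + \left(-139\right)^{2}\right) + 26336} = \frac{1}{\left(-87 + 19321\right) + 26336} = \frac{1}{19234 + 26336} = \frac{1}{45570} \approx 2.1944 \cdot 10^{-5}$)
$\sqrt{J{\left(E,52 \right)} + T} = \sqrt{\left(3 - -258\right) + \frac{1}{45570}} = \sqrt{\left(3 + 258\right) + \frac{1}{45570}} = \sqrt{261 + \frac{1}{45570}} = \sqrt{\frac{11893771}{45570}} = \frac{\sqrt{11061207030}}{6510}$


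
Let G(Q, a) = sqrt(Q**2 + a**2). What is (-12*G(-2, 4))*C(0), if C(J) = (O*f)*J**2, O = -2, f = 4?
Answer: 0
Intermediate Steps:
C(J) = -8*J**2 (C(J) = (-2*4)*J**2 = -8*J**2)
(-12*G(-2, 4))*C(0) = (-12*sqrt((-2)**2 + 4**2))*(-8*0**2) = (-12*sqrt(4 + 16))*(-8*0) = -24*sqrt(5)*0 = 0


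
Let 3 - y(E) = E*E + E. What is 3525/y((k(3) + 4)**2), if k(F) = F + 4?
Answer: -3525/14759 ≈ -0.23884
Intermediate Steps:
k(F) = 4 + F
y(E) = 3 - E - E**2 (y(E) = 3 - (E*E + E) = 3 - (E**2 + E) = 3 - (E + E**2) = 3 + (-E - E**2) = 3 - E - E**2)
3525/y((k(3) + 4)**2) = 3525/(3 - ((4 + 3) + 4)**2 - (((4 + 3) + 4)**2)**2) = 3525/(3 - (7 + 4)**2 - ((7 + 4)**2)**2) = 3525/(3 - 1*11**2 - (11**2)**2) = 3525/(3 - 1*121 - 1*121**2) = 3525/(3 - 121 - 1*14641) = 3525/(3 - 121 - 14641) = 3525/(-14759) = 3525*(-1/14759) = -3525/14759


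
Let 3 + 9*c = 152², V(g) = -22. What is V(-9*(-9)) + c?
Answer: 22903/9 ≈ 2544.8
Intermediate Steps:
c = 23101/9 (c = -⅓ + (⅑)*152² = -⅓ + (⅑)*23104 = -⅓ + 23104/9 = 23101/9 ≈ 2566.8)
V(-9*(-9)) + c = -22 + 23101/9 = 22903/9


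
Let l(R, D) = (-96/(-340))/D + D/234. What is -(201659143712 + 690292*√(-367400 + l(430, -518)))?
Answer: -201659143712 - 690292*I*√270837229750260355/858585 ≈ -2.0166e+11 - 4.1841e+8*I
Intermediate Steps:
l(R, D) = D/234 + 24/(85*D) (l(R, D) = (-96*(-1/340))/D + D*(1/234) = 24/(85*D) + D/234 = D/234 + 24/(85*D))
-(201659143712 + 690292*√(-367400 + l(430, -518))) = -(201659143712 + 690292*√(-367400 + ((1/234)*(-518) + (24/85)/(-518)))) = -(201659143712 + 690292*√(-367400 + (-259/117 + (24/85)*(-1/518)))) = -(201659143712 + 690292*√(-367400 + (-259/117 - 12/22015))) = -(201659143712 + 690292*√(-367400 - 5703289/2575755)) = -(201659143712 + 690292*I*√270837229750260355/858585) = -690292*(292136 + I*√270837229750260355/858585) = -201659143712 - 690292*I*√270837229750260355/858585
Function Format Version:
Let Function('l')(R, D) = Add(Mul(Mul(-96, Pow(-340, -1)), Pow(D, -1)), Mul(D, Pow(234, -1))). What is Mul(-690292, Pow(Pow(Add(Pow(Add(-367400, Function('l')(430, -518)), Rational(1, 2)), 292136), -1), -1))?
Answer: Add(-201659143712, Mul(Rational(-690292, 858585), I, Pow(270837229750260355, Rational(1, 2)))) ≈ Add(-2.0166e+11, Mul(-4.1841e+8, I))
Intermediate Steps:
Function('l')(R, D) = Add(Mul(Rational(1, 234), D), Mul(Rational(24, 85), Pow(D, -1))) (Function('l')(R, D) = Add(Mul(Mul(-96, Rational(-1, 340)), Pow(D, -1)), Mul(D, Rational(1, 234))) = Add(Mul(Rational(24, 85), Pow(D, -1)), Mul(Rational(1, 234), D)) = Add(Mul(Rational(1, 234), D), Mul(Rational(24, 85), Pow(D, -1))))
Mul(-690292, Pow(Pow(Add(Pow(Add(-367400, Function('l')(430, -518)), Rational(1, 2)), 292136), -1), -1)) = Mul(-690292, Pow(Pow(Add(Pow(Add(-367400, Add(Mul(Rational(1, 234), -518), Mul(Rational(24, 85), Pow(-518, -1)))), Rational(1, 2)), 292136), -1), -1)) = Mul(-690292, Pow(Pow(Add(Pow(Add(-367400, Add(Rational(-259, 117), Mul(Rational(24, 85), Rational(-1, 518)))), Rational(1, 2)), 292136), -1), -1)) = Mul(-690292, Pow(Pow(Add(Pow(Add(-367400, Add(Rational(-259, 117), Rational(-12, 22015))), Rational(1, 2)), 292136), -1), -1)) = Mul(-690292, Pow(Pow(Add(Pow(Add(-367400, Rational(-5703289, 2575755)), Rational(1, 2)), 292136), -1), -1)) = Mul(-690292, Pow(Pow(Add(Pow(Rational(-946338090289, 2575755), Rational(1, 2)), 292136), -1), -1)) = Mul(-690292, Pow(Pow(Add(Mul(Rational(1, 858585), I, Pow(270837229750260355, Rational(1, 2))), 292136), -1), -1)) = Mul(-690292, Pow(Pow(Add(292136, Mul(Rational(1, 858585), I, Pow(270837229750260355, Rational(1, 2)))), -1), -1)) = Mul(-690292, Add(292136, Mul(Rational(1, 858585), I, Pow(270837229750260355, Rational(1, 2))))) = Add(-201659143712, Mul(Rational(-690292, 858585), I, Pow(270837229750260355, Rational(1, 2))))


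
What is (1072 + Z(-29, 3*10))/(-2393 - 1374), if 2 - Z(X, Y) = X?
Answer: -1103/3767 ≈ -0.29281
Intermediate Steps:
Z(X, Y) = 2 - X
(1072 + Z(-29, 3*10))/(-2393 - 1374) = (1072 + (2 - 1*(-29)))/(-2393 - 1374) = (1072 + (2 + 29))/(-3767) = (1072 + 31)*(-1/3767) = 1103*(-1/3767) = -1103/3767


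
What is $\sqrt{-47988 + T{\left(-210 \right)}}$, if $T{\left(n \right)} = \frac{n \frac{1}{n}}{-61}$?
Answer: $\frac{i \sqrt{178563409}}{61} \approx 219.06 i$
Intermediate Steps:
$T{\left(n \right)} = - \frac{1}{61}$ ($T{\left(n \right)} = 1 \left(- \frac{1}{61}\right) = - \frac{1}{61}$)
$\sqrt{-47988 + T{\left(-210 \right)}} = \sqrt{-47988 - \frac{1}{61}} = \sqrt{- \frac{2927269}{61}} = \frac{i \sqrt{178563409}}{61}$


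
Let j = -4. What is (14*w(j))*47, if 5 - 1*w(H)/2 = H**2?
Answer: -14476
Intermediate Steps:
w(H) = 10 - 2*H**2
(14*w(j))*47 = (14*(10 - 2*(-4)**2))*47 = (14*(10 - 2*16))*47 = (14*(10 - 32))*47 = (14*(-22))*47 = -308*47 = -14476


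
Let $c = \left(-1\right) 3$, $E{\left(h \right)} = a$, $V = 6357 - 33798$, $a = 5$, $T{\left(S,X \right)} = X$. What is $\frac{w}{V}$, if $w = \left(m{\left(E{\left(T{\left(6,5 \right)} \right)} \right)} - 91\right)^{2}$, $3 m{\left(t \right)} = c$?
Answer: $- \frac{8464}{27441} \approx -0.30844$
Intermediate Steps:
$V = -27441$
$E{\left(h \right)} = 5$
$c = -3$
$m{\left(t \right)} = -1$ ($m{\left(t \right)} = \frac{1}{3} \left(-3\right) = -1$)
$w = 8464$ ($w = \left(-1 - 91\right)^{2} = \left(-92\right)^{2} = 8464$)
$\frac{w}{V} = \frac{8464}{-27441} = 8464 \left(- \frac{1}{27441}\right) = - \frac{8464}{27441}$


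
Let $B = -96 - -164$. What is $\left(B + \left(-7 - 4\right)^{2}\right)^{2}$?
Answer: $35721$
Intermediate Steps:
$B = 68$ ($B = -96 + 164 = 68$)
$\left(B + \left(-7 - 4\right)^{2}\right)^{2} = \left(68 + \left(-7 - 4\right)^{2}\right)^{2} = \left(68 + \left(-11\right)^{2}\right)^{2} = \left(68 + 121\right)^{2} = 189^{2} = 35721$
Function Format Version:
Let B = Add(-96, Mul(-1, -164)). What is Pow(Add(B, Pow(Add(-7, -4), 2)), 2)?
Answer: 35721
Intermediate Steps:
B = 68 (B = Add(-96, 164) = 68)
Pow(Add(B, Pow(Add(-7, -4), 2)), 2) = Pow(Add(68, Pow(Add(-7, -4), 2)), 2) = Pow(Add(68, Pow(-11, 2)), 2) = Pow(Add(68, 121), 2) = Pow(189, 2) = 35721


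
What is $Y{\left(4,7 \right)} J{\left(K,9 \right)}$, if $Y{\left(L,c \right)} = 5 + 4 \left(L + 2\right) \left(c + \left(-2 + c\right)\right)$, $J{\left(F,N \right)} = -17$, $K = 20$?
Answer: $-4981$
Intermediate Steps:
$Y{\left(L,c \right)} = 5 + 4 \left(-2 + 2 c\right) \left(2 + L\right)$ ($Y{\left(L,c \right)} = 5 + 4 \left(2 + L\right) \left(-2 + 2 c\right) = 5 + 4 \left(-2 + 2 c\right) \left(2 + L\right)$)
$Y{\left(4,7 \right)} J{\left(K,9 \right)} = \left(-11 - 32 + 16 \cdot 7 + 8 \cdot 4 \cdot 7\right) \left(-17\right) = \left(-11 - 32 + 112 + 224\right) \left(-17\right) = 293 \left(-17\right) = -4981$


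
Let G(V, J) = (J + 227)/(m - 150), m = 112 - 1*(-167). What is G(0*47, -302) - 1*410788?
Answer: -17663909/43 ≈ -4.1079e+5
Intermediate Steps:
m = 279 (m = 112 + 167 = 279)
G(V, J) = 227/129 + J/129 (G(V, J) = (J + 227)/(279 - 150) = (227 + J)/129 = (227 + J)*(1/129) = 227/129 + J/129)
G(0*47, -302) - 1*410788 = (227/129 + (1/129)*(-302)) - 1*410788 = (227/129 - 302/129) - 410788 = -25/43 - 410788 = -17663909/43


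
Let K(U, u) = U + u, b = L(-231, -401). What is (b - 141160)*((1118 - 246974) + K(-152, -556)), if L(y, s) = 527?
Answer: 34675035012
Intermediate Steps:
b = 527
(b - 141160)*((1118 - 246974) + K(-152, -556)) = (527 - 141160)*((1118 - 246974) + (-152 - 556)) = -140633*(-245856 - 708) = -140633*(-246564) = 34675035012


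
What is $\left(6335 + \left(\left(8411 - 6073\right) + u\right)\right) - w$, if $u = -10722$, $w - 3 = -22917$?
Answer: $20865$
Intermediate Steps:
$w = -22914$ ($w = 3 - 22917 = -22914$)
$\left(6335 + \left(\left(8411 - 6073\right) + u\right)\right) - w = \left(6335 + \left(\left(8411 - 6073\right) - 10722\right)\right) - -22914 = \left(6335 + \left(2338 - 10722\right)\right) + 22914 = \left(6335 - 8384\right) + 22914 = -2049 + 22914 = 20865$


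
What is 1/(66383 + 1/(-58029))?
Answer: 58029/3852139106 ≈ 1.5064e-5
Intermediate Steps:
1/(66383 + 1/(-58029)) = 1/(66383 - 1/58029) = 1/(3852139106/58029) = 58029/3852139106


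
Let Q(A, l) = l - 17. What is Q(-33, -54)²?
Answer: 5041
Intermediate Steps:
Q(A, l) = -17 + l
Q(-33, -54)² = (-17 - 54)² = (-71)² = 5041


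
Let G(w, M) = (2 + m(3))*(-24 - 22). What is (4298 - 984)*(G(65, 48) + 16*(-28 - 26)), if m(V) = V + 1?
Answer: -3777960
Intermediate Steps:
m(V) = 1 + V
G(w, M) = -276 (G(w, M) = (2 + (1 + 3))*(-24 - 22) = (2 + 4)*(-46) = 6*(-46) = -276)
(4298 - 984)*(G(65, 48) + 16*(-28 - 26)) = (4298 - 984)*(-276 + 16*(-28 - 26)) = 3314*(-276 + 16*(-54)) = 3314*(-276 - 864) = 3314*(-1140) = -3777960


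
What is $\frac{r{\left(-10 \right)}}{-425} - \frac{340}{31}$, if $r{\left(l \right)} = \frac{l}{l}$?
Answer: $- \frac{144531}{13175} \approx -10.97$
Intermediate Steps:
$r{\left(l \right)} = 1$
$\frac{r{\left(-10 \right)}}{-425} - \frac{340}{31} = 1 \frac{1}{-425} - \frac{340}{31} = 1 \left(- \frac{1}{425}\right) - \frac{340}{31} = - \frac{1}{425} - \frac{340}{31} = - \frac{144531}{13175}$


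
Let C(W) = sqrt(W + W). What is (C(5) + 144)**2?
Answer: (144 + sqrt(10))**2 ≈ 21657.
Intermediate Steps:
C(W) = sqrt(2)*sqrt(W) (C(W) = sqrt(2*W) = sqrt(2)*sqrt(W))
(C(5) + 144)**2 = (sqrt(2)*sqrt(5) + 144)**2 = (sqrt(10) + 144)**2 = (144 + sqrt(10))**2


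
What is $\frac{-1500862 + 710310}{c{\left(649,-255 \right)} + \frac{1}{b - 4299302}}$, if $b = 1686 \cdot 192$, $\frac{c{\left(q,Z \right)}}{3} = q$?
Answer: $- \frac{3142910625680}{7740473729} \approx -406.04$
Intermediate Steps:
$c{\left(q,Z \right)} = 3 q$
$b = 323712$
$\frac{-1500862 + 710310}{c{\left(649,-255 \right)} + \frac{1}{b - 4299302}} = \frac{-1500862 + 710310}{3 \cdot 649 + \frac{1}{323712 - 4299302}} = - \frac{790552}{1947 + \frac{1}{-3975590}} = - \frac{790552}{1947 - \frac{1}{3975590}} = - \frac{790552}{\frac{7740473729}{3975590}} = \left(-790552\right) \frac{3975590}{7740473729} = - \frac{3142910625680}{7740473729}$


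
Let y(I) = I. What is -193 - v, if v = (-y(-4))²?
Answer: -209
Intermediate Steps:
v = 16 (v = (-1*(-4))² = 4² = 16)
-193 - v = -193 - 1*16 = -193 - 16 = -209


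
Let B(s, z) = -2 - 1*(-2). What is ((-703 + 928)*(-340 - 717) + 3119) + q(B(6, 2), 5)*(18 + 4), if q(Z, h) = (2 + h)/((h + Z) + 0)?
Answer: -1173376/5 ≈ -2.3468e+5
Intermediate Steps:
B(s, z) = 0 (B(s, z) = -2 + 2 = 0)
q(Z, h) = (2 + h)/(Z + h) (q(Z, h) = (2 + h)/((Z + h) + 0) = (2 + h)/(Z + h))
((-703 + 928)*(-340 - 717) + 3119) + q(B(6, 2), 5)*(18 + 4) = ((-703 + 928)*(-340 - 717) + 3119) + ((2 + 5)/(0 + 5))*(18 + 4) = (225*(-1057) + 3119) + (7/5)*22 = (-237825 + 3119) + ((⅕)*7)*22 = -234706 + (7/5)*22 = -234706 + 154/5 = -1173376/5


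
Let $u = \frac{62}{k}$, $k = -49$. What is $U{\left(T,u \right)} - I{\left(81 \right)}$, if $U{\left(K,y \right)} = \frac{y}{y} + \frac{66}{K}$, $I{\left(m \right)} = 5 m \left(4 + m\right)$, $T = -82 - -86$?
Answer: $- \frac{68815}{2} \approx -34408.0$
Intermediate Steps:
$T = 4$ ($T = -82 + 86 = 4$)
$I{\left(m \right)} = 5 m \left(4 + m\right)$
$u = - \frac{62}{49}$ ($u = \frac{62}{-49} = 62 \left(- \frac{1}{49}\right) = - \frac{62}{49} \approx -1.2653$)
$U{\left(K,y \right)} = 1 + \frac{66}{K}$
$U{\left(T,u \right)} - I{\left(81 \right)} = \frac{66 + 4}{4} - 5 \cdot 81 \left(4 + 81\right) = \frac{1}{4} \cdot 70 - 5 \cdot 81 \cdot 85 = \frac{35}{2} - 34425 = - \frac{68815}{2}$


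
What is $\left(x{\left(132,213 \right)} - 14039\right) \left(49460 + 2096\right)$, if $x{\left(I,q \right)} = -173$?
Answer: $-732713872$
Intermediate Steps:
$\left(x{\left(132,213 \right)} - 14039\right) \left(49460 + 2096\right) = \left(-173 - 14039\right) \left(49460 + 2096\right) = \left(-14212\right) 51556 = -732713872$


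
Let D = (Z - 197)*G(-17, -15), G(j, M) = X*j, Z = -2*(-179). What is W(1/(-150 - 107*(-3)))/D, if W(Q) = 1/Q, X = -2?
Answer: 171/5474 ≈ 0.031239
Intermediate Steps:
Z = 358
G(j, M) = -2*j
D = 5474 (D = (358 - 197)*(-2*(-17)) = 161*34 = 5474)
W(1/(-150 - 107*(-3)))/D = 1/(1/(-150 - 107*(-3))*5474) = (1/5474)/1/(-150 + 321) = (1/5474)/1/171 = (1/5474)/(1/171) = 171*(1/5474) = 171/5474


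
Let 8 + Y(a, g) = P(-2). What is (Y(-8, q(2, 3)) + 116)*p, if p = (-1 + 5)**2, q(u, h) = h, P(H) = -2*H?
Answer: 1792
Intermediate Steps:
p = 16 (p = 4**2 = 16)
Y(a, g) = -4 (Y(a, g) = -8 - 2*(-2) = -8 + 4 = -4)
(Y(-8, q(2, 3)) + 116)*p = (-4 + 116)*16 = 112*16 = 1792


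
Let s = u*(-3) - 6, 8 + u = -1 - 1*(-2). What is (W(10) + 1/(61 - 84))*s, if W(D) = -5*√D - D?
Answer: -3465/23 - 75*√10 ≈ -387.82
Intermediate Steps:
u = -7 (u = -8 + (-1 - 1*(-2)) = -8 + (-1 + 2) = -8 + 1 = -7)
s = 15 (s = -7*(-3) - 6 = 21 - 6 = 15)
W(D) = -D - 5*√D
(W(10) + 1/(61 - 84))*s = ((-1*10 - 5*√10) + 1/(61 - 84))*15 = ((-10 - 5*√10) + 1/(-23))*15 = ((-10 - 5*√10) - 1/23)*15 = (-231/23 - 5*√10)*15 = -3465/23 - 75*√10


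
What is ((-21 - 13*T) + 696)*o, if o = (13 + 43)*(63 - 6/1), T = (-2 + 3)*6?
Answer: 1905624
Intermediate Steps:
T = 6 (T = 1*6 = 6)
o = 3192 (o = 56*(63 - 6*1) = 56*(63 - 6) = 56*57 = 3192)
((-21 - 13*T) + 696)*o = ((-21 - 13*6) + 696)*3192 = ((-21 - 78) + 696)*3192 = (-99 + 696)*3192 = 597*3192 = 1905624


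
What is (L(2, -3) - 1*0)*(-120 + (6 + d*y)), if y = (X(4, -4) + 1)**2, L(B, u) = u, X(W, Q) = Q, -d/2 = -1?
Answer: 288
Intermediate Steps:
d = 2 (d = -2*(-1) = 2)
y = 9 (y = (-4 + 1)**2 = (-3)**2 = 9)
(L(2, -3) - 1*0)*(-120 + (6 + d*y)) = (-3 - 1*0)*(-120 + (6 + 2*9)) = (-3 + 0)*(-120 + (6 + 18)) = -3*(-120 + 24) = -3*(-96) = 288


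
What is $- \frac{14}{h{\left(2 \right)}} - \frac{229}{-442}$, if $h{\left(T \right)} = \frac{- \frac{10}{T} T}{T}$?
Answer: $\frac{7333}{2210} \approx 3.3181$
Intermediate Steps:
$h{\left(T \right)} = - \frac{10}{T}$
$- \frac{14}{h{\left(2 \right)}} - \frac{229}{-442} = - \frac{14}{\left(-10\right) \frac{1}{2}} - \frac{229}{-442} = - \frac{14}{\left(-10\right) \frac{1}{2}} - - \frac{229}{442} = - \frac{14}{-5} + \frac{229}{442} = \left(-14\right) \left(- \frac{1}{5}\right) + \frac{229}{442} = \frac{14}{5} + \frac{229}{442} = \frac{7333}{2210}$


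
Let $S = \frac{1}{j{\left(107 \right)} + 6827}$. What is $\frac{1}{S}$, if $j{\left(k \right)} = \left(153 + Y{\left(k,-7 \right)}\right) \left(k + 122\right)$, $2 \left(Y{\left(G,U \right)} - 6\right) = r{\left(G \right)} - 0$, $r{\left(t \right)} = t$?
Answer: $\frac{110979}{2} \approx 55490.0$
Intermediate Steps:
$Y{\left(G,U \right)} = 6 + \frac{G}{2}$ ($Y{\left(G,U \right)} = 6 + \frac{G - 0}{2} = 6 + \frac{G + 0}{2} = 6 + \frac{G}{2}$)
$j{\left(k \right)} = \left(122 + k\right) \left(159 + \frac{k}{2}\right)$ ($j{\left(k \right)} = \left(153 + \left(6 + \frac{k}{2}\right)\right) \left(k + 122\right) = \left(159 + \frac{k}{2}\right) \left(122 + k\right) = \left(122 + k\right) \left(159 + \frac{k}{2}\right)$)
$S = \frac{2}{110979}$ ($S = \frac{1}{\left(19398 + \frac{107^{2}}{2} + 220 \cdot 107\right) + 6827} = \frac{1}{\left(19398 + \frac{1}{2} \cdot 11449 + 23540\right) + 6827} = \frac{1}{\left(19398 + \frac{11449}{2} + 23540\right) + 6827} = \frac{1}{\frac{97325}{2} + 6827} = \frac{1}{\frac{110979}{2}} = \frac{2}{110979} \approx 1.8021 \cdot 10^{-5}$)
$\frac{1}{S} = \frac{1}{\frac{2}{110979}} = \frac{110979}{2}$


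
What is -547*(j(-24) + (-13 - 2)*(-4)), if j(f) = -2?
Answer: -31726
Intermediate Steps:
-547*(j(-24) + (-13 - 2)*(-4)) = -547*(-2 + (-13 - 2)*(-4)) = -547*(-2 - 15*(-4)) = -547*(-2 + 60) = -547*58 = -31726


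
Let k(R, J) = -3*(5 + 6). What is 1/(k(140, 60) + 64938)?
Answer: 1/64905 ≈ 1.5407e-5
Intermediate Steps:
k(R, J) = -33 (k(R, J) = -3*11 = -33)
1/(k(140, 60) + 64938) = 1/(-33 + 64938) = 1/64905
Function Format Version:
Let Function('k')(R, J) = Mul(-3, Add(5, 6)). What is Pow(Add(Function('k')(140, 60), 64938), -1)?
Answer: Rational(1, 64905) ≈ 1.5407e-5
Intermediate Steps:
Function('k')(R, J) = -33 (Function('k')(R, J) = Mul(-3, 11) = -33)
Pow(Add(Function('k')(140, 60), 64938), -1) = Pow(Add(-33, 64938), -1) = Pow(64905, -1) = Rational(1, 64905)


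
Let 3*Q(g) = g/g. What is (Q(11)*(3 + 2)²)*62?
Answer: 1550/3 ≈ 516.67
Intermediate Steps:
Q(g) = ⅓ (Q(g) = (g/g)/3 = (⅓)*1 = ⅓)
(Q(11)*(3 + 2)²)*62 = ((3 + 2)²/3)*62 = ((⅓)*5²)*62 = ((⅓)*25)*62 = (25/3)*62 = 1550/3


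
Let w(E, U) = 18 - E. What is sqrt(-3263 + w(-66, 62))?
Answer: 17*I*sqrt(11) ≈ 56.383*I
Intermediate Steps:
sqrt(-3263 + w(-66, 62)) = sqrt(-3263 + (18 - 1*(-66))) = sqrt(-3263 + (18 + 66)) = sqrt(-3263 + 84) = sqrt(-3179) = 17*I*sqrt(11)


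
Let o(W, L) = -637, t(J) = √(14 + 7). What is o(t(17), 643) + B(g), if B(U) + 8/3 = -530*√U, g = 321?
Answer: -1919/3 - 530*√321 ≈ -10135.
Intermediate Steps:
t(J) = √21
B(U) = -8/3 - 530*√U
o(t(17), 643) + B(g) = -637 + (-8/3 - 530*√321) = -1919/3 - 530*√321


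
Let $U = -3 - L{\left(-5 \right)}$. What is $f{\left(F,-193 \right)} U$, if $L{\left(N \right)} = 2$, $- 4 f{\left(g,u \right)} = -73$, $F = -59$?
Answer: $- \frac{365}{4} \approx -91.25$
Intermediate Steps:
$f{\left(g,u \right)} = \frac{73}{4}$ ($f{\left(g,u \right)} = \left(- \frac{1}{4}\right) \left(-73\right) = \frac{73}{4}$)
$U = -5$ ($U = -3 - 2 = -5$)
$f{\left(F,-193 \right)} U = \frac{73}{4} \left(-5\right) = - \frac{365}{4}$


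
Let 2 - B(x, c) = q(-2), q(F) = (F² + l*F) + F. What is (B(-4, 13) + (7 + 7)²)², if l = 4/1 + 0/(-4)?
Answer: 41616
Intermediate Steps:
l = 4 (l = 4*1 + 0*(-¼) = 4 + 0 = 4)
q(F) = F² + 5*F (q(F) = (F² + 4*F) + F = F² + 5*F)
B(x, c) = 8 (B(x, c) = 2 - (-2)*(5 - 2) = 2 - (-2)*3 = 2 - 1*(-6) = 2 + 6 = 8)
(B(-4, 13) + (7 + 7)²)² = (8 + (7 + 7)²)² = (8 + 14²)² = (8 + 196)² = 204² = 41616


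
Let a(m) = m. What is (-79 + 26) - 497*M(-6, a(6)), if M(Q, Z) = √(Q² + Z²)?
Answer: -53 - 2982*√2 ≈ -4270.2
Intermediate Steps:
(-79 + 26) - 497*M(-6, a(6)) = (-79 + 26) - 497*√((-6)² + 6²) = -53 - 497*√(36 + 36) = -53 - 2982*√2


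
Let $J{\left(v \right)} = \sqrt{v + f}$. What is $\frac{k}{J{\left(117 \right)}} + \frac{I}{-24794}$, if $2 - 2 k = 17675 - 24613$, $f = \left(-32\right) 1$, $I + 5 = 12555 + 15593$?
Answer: $- \frac{28143}{24794} + \frac{694 \sqrt{85}}{17} \approx 375.24$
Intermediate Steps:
$I = 28143$ ($I = -5 + \left(12555 + 15593\right) = -5 + 28148 = 28143$)
$f = -32$
$J{\left(v \right)} = \sqrt{-32 + v}$ ($J{\left(v \right)} = \sqrt{v - 32} = \sqrt{-32 + v}$)
$k = 3470$ ($k = 1 - \frac{17675 - 24613}{2} = 1 - -3469 = 1 + 3469 = 3470$)
$\frac{k}{J{\left(117 \right)}} + \frac{I}{-24794} = \frac{3470}{\sqrt{-32 + 117}} + \frac{28143}{-24794} = \frac{3470}{\sqrt{85}} + 28143 \left(- \frac{1}{24794}\right) = 3470 \frac{\sqrt{85}}{85} - \frac{28143}{24794} = \frac{694 \sqrt{85}}{17} - \frac{28143}{24794} = - \frac{28143}{24794} + \frac{694 \sqrt{85}}{17}$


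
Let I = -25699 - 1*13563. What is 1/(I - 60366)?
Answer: -1/99628 ≈ -1.0037e-5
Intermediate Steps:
I = -39262 (I = -25699 - 13563 = -39262)
1/(I - 60366) = 1/(-39262 - 60366) = 1/(-99628) = -1/99628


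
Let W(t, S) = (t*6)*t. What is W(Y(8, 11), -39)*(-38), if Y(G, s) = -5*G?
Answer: -364800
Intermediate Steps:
W(t, S) = 6*t² (W(t, S) = (6*t)*t = 6*t²)
W(Y(8, 11), -39)*(-38) = (6*(-5*8)²)*(-38) = (6*(-40)²)*(-38) = (6*1600)*(-38) = 9600*(-38) = -364800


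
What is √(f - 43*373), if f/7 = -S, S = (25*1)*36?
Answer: I*√22339 ≈ 149.46*I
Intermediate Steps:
S = 900 (S = 25*36 = 900)
f = -6300 (f = 7*(-1*900) = 7*(-900) = -6300)
√(f - 43*373) = √(-6300 - 43*373) = √(-6300 - 16039) = √(-22339) = I*√22339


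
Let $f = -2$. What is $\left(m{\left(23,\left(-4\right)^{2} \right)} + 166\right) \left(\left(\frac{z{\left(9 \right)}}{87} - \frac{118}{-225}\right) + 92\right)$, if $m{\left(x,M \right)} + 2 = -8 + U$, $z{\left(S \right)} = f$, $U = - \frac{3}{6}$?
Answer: $\frac{93855446}{6525} \approx 14384.0$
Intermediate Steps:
$U = - \frac{1}{2}$ ($U = \left(-3\right) \frac{1}{6} = - \frac{1}{2} \approx -0.5$)
$z{\left(S \right)} = -2$
$m{\left(x,M \right)} = - \frac{21}{2}$ ($m{\left(x,M \right)} = -2 - \frac{17}{2} = - \frac{21}{2}$)
$\left(m{\left(23,\left(-4\right)^{2} \right)} + 166\right) \left(\left(\frac{z{\left(9 \right)}}{87} - \frac{118}{-225}\right) + 92\right) = \left(- \frac{21}{2} + 166\right) \left(\left(- \frac{2}{87} - \frac{118}{-225}\right) + 92\right) = \frac{311 \left(\left(\left(-2\right) \frac{1}{87} - - \frac{118}{225}\right) + 92\right)}{2} = \frac{311 \left(\left(- \frac{2}{87} + \frac{118}{225}\right) + 92\right)}{2} = \frac{311 \left(\frac{3272}{6525} + 92\right)}{2} = \frac{311}{2} \cdot \frac{603572}{6525} = \frac{93855446}{6525}$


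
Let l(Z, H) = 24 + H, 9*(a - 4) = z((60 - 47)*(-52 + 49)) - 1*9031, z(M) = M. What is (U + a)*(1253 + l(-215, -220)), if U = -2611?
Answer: -34387381/9 ≈ -3.8208e+6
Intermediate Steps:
a = -9034/9 (a = 4 + ((60 - 47)*(-52 + 49) - 1*9031)/9 = 4 + (13*(-3) - 9031)/9 = 4 + (-39 - 9031)/9 = 4 + (⅑)*(-9070) = 4 - 9070/9 = -9034/9 ≈ -1003.8)
(U + a)*(1253 + l(-215, -220)) = (-2611 - 9034/9)*(1253 + (24 - 220)) = -32533*(1253 - 196)/9 = -32533/9*1057 = -34387381/9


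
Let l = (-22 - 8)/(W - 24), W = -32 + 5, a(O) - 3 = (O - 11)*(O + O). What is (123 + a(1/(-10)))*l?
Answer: 6411/85 ≈ 75.424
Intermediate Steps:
a(O) = 3 + 2*O*(-11 + O) (a(O) = 3 + (O - 11)*(O + O) = 3 + (-11 + O)*(2*O) = 3 + 2*O*(-11 + O))
W = -27
l = 10/17 (l = (-22 - 8)/(-27 - 24) = -30/(-51) = -30*(-1/51) = 10/17 ≈ 0.58823)
(123 + a(1/(-10)))*l = (123 + (3 - 22/(-10) + 2*(1/(-10))²))*(10/17) = (123 + (3 - 22*(-⅒) + 2*(-⅒)²))*(10/17) = (123 + (3 + 11/5 + 2*(1/100)))*(10/17) = (123 + (3 + 11/5 + 1/50))*(10/17) = (123 + 261/50)*(10/17) = (6411/50)*(10/17) = 6411/85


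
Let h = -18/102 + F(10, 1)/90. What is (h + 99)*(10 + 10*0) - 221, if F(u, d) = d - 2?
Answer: 117370/153 ≈ 767.12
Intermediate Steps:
F(u, d) = -2 + d
h = -287/1530 (h = -18/102 + (-2 + 1)/90 = -18*1/102 - 1*1/90 = -3/17 - 1/90 = -287/1530 ≈ -0.18758)
(h + 99)*(10 + 10*0) - 221 = (-287/1530 + 99)*(10 + 10*0) - 221 = 151183*(10 + 0)/1530 - 221 = (151183/1530)*10 - 221 = 151183/153 - 221 = 117370/153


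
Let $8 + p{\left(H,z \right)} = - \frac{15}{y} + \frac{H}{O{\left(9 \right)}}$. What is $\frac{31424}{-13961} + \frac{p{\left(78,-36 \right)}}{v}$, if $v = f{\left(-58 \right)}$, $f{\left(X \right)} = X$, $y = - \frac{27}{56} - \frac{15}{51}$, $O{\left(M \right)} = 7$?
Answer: $- \frac{5525393957}{2094387337} \approx -2.6382$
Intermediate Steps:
$y = - \frac{739}{952}$ ($y = \left(-27\right) \frac{1}{56} - \frac{5}{17} = - \frac{27}{56} - \frac{5}{17} = - \frac{739}{952} \approx -0.77626$)
$v = -58$
$p{\left(H,z \right)} = \frac{8368}{739} + \frac{H}{7}$ ($p{\left(H,z \right)} = -8 + \left(- \frac{15}{- \frac{739}{952}} + \frac{H}{7}\right) = -8 + \left(\left(-15\right) \left(- \frac{952}{739}\right) + H \frac{1}{7}\right) = -8 + \left(\frac{14280}{739} + \frac{H}{7}\right) = \frac{8368}{739} + \frac{H}{7}$)
$\frac{31424}{-13961} + \frac{p{\left(78,-36 \right)}}{v} = \frac{31424}{-13961} + \frac{\frac{8368}{739} + \frac{1}{7} \cdot 78}{-58} = 31424 \left(- \frac{1}{13961}\right) + \left(\frac{8368}{739} + \frac{78}{7}\right) \left(- \frac{1}{58}\right) = - \frac{31424}{13961} + \frac{116218}{5173} \left(- \frac{1}{58}\right) = - \frac{31424}{13961} - \frac{58109}{150017} = - \frac{5525393957}{2094387337}$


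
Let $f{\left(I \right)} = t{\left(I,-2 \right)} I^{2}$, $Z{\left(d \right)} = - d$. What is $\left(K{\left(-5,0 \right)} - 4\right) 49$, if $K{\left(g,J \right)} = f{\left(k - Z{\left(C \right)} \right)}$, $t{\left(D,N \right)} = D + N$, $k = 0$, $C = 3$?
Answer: $245$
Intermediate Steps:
$f{\left(I \right)} = I^{2} \left(-2 + I\right)$ ($f{\left(I \right)} = \left(I - 2\right) I^{2} = \left(-2 + I\right) I^{2} = I^{2} \left(-2 + I\right)$)
$K{\left(g,J \right)} = 9$ ($K{\left(g,J \right)} = \left(0 - \left(-1\right) 3\right)^{2} \left(-2 + \left(0 - \left(-1\right) 3\right)\right) = \left(0 - -3\right)^{2} \left(-2 + \left(0 - -3\right)\right) = \left(0 + 3\right)^{2} \left(-2 + \left(0 + 3\right)\right) = 3^{2} \left(-2 + 3\right) = 9 \cdot 1 = 9$)
$\left(K{\left(-5,0 \right)} - 4\right) 49 = \left(9 - 4\right) 49 = 5 \cdot 49 = 245$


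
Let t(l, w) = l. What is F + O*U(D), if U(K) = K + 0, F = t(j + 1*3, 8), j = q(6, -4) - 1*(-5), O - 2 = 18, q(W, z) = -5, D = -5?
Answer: -97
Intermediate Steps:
O = 20 (O = 2 + 18 = 20)
j = 0 (j = -5 - 1*(-5) = -5 + 5 = 0)
F = 3 (F = 0 + 1*3 = 0 + 3 = 3)
U(K) = K
F + O*U(D) = 3 + 20*(-5) = 3 - 100 = -97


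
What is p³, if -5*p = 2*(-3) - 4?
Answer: 8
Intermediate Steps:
p = 2 (p = -(2*(-3) - 4)/5 = -(-6 - 4)/5 = -⅕*(-10) = 2)
p³ = 2³ = 8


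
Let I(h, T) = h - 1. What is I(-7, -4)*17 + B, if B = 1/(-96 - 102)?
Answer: -26929/198 ≈ -136.01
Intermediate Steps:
B = -1/198 (B = 1/(-198) = -1/198 ≈ -0.0050505)
I(h, T) = -1 + h
I(-7, -4)*17 + B = (-1 - 7)*17 - 1/198 = -8*17 - 1/198 = -136 - 1/198 = -26929/198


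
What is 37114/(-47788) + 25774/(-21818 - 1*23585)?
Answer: -1458387427/1084859282 ≈ -1.3443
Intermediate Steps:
37114/(-47788) + 25774/(-21818 - 1*23585) = 37114*(-1/47788) + 25774/(-21818 - 23585) = -18557/23894 + 25774/(-45403) = -18557/23894 + 25774*(-1/45403) = -18557/23894 - 25774/45403 = -1458387427/1084859282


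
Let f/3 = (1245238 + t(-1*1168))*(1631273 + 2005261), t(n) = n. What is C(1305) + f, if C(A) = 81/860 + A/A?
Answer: 11672185361721341/860 ≈ 1.3572e+13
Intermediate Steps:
C(A) = 941/860 (C(A) = 81*(1/860) + 1 = 81/860 + 1 = 941/860)
f = 13572308560140 (f = 3*((1245238 - 1*1168)*(1631273 + 2005261)) = 3*((1245238 - 1168)*3636534) = 3*(1244070*3636534) = 3*4524102853380 = 13572308560140)
C(1305) + f = 941/860 + 13572308560140 = 11672185361721341/860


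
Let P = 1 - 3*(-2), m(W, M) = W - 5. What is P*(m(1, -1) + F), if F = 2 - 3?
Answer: -35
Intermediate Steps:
F = -1
m(W, M) = -5 + W
P = 7 (P = 1 + 6 = 7)
P*(m(1, -1) + F) = 7*((-5 + 1) - 1) = 7*(-4 - 1) = 7*(-5) = -35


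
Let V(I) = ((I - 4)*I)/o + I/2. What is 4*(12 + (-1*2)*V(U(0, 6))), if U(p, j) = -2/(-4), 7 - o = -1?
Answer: 191/4 ≈ 47.750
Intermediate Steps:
o = 8 (o = 7 - 1*(-1) = 7 + 1 = 8)
U(p, j) = 1/2 (U(p, j) = -2*(-1/4) = 1/2)
V(I) = I/2 + I*(-4 + I)/8 (V(I) = ((I - 4)*I)/8 + I/2 = ((-4 + I)*I)*(1/8) + I*(1/2) = (I*(-4 + I))*(1/8) + I/2 = I*(-4 + I)/8 + I/2 = I/2 + I*(-4 + I)/8)
4*(12 + (-1*2)*V(U(0, 6))) = 4*(12 + (-1*2)*((1/2)**2/8)) = 4*(12 - 1/(4*4)) = 4*(12 - 2*1/32) = 4*(12 - 1/16) = 4*(191/16) = 191/4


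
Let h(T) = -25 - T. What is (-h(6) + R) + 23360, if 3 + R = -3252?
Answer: 20136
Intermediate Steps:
R = -3255 (R = -3 - 3252 = -3255)
(-h(6) + R) + 23360 = (-(-25 - 1*6) - 3255) + 23360 = (-(-25 - 6) - 3255) + 23360 = (-1*(-31) - 3255) + 23360 = (31 - 3255) + 23360 = -3224 + 23360 = 20136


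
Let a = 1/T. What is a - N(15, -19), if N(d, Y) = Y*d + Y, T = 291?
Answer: 88465/291 ≈ 304.00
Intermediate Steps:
N(d, Y) = Y + Y*d
a = 1/291 ≈ 0.0034364
a - N(15, -19) = 1/291 - (-19)*(1 + 15) = 1/291 - (-19)*16 = 1/291 - 1*(-304) = 1/291 + 304 = 88465/291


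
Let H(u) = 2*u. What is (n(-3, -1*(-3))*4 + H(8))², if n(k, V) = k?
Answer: 16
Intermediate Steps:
(n(-3, -1*(-3))*4 + H(8))² = (-3*4 + 2*8)² = (-12 + 16)² = 4² = 16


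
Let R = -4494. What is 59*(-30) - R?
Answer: 2724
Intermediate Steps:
59*(-30) - R = 59*(-30) - 1*(-4494) = -1770 + 4494 = 2724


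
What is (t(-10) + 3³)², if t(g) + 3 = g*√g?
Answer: -424 - 480*I*√10 ≈ -424.0 - 1517.9*I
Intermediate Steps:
t(g) = -3 + g^(3/2) (t(g) = -3 + g*√g = -3 + g^(3/2))
(t(-10) + 3³)² = ((-3 + (-10)^(3/2)) + 3³)² = ((-3 - 10*I*√10) + 27)² = (24 - 10*I*√10)²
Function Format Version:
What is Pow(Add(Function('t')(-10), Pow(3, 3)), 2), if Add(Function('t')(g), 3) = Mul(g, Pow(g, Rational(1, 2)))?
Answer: Add(-424, Mul(-480, I, Pow(10, Rational(1, 2)))) ≈ Add(-424.00, Mul(-1517.9, I))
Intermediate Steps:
Function('t')(g) = Add(-3, Pow(g, Rational(3, 2))) (Function('t')(g) = Add(-3, Mul(g, Pow(g, Rational(1, 2)))) = Add(-3, Pow(g, Rational(3, 2))))
Pow(Add(Function('t')(-10), Pow(3, 3)), 2) = Pow(Add(Add(-3, Pow(-10, Rational(3, 2))), Pow(3, 3)), 2) = Pow(Add(Add(-3, Mul(-10, I, Pow(10, Rational(1, 2)))), 27), 2) = Pow(Add(24, Mul(-10, I, Pow(10, Rational(1, 2)))), 2)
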